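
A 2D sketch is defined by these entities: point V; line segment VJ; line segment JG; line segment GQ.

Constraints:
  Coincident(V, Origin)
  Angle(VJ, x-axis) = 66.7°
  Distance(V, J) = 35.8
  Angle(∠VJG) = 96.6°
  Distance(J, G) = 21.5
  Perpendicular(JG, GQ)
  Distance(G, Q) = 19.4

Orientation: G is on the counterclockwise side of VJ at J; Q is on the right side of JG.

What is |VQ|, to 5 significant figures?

60.638

∠VJG = 96.6°, so JG runs at 66.7° + (180° − 96.6°) = 150.10° from the x-axis; with |JG| = 21.5, G = J + 21.5·(cos 150.10°, sin 150.10°) = (-4.4778, 43.598). JG is perpendicular to GQ; with |GQ| = 19.4 on the right of JG, Q = G + 19.4·(0.49849, 0.86690) = (5.1929, 60.416). Then |VQ| = |Q − V| = 60.638.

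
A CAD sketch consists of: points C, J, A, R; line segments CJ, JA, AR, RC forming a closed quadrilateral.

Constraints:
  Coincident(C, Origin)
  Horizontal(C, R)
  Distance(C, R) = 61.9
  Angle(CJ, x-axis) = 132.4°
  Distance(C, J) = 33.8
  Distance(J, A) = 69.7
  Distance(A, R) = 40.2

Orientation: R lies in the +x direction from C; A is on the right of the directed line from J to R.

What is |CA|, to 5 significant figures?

36.141

C is at the origin; C and R share the same y with |CR| = 61.9 and R in +x, so R = (61.9, 0). CJ runs at 132.4° with |CJ| = 33.8, so J = (-22.791, 24.960). A is determined by |JA| = 69.7 and |AR| = 40.2 together: it lies at the intersection of circle(J, 69.7) and circle(R, 40.2). With |JR| = 88.293, the foot of the radical line on JR is 62.506 from J and the perpendicular offset is √(69.7² − 62.506²) = 30.840. Taking the right-of-JR solution: A = (28.447, -22.292).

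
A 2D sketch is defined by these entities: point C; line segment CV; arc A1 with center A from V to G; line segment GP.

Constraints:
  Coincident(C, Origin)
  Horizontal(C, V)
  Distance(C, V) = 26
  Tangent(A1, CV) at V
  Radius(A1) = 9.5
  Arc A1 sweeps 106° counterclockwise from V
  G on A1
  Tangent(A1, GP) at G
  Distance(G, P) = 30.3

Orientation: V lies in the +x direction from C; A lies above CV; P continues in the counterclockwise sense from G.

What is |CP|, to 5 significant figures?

49.176

C is at the origin; C and V share the same y with |CV| = 26.0 and V on the +x side, so V = (26.000, 0.0000). Tangency of A1 to CV means the radius AV is perpendicular to CV, so A = V + (0, 9.5) = (26.000, 9.5000). On A1, V sits at bearing -90° from A; a 106° counterclockwise sweep puts G at bearing 16°, so G = A + 9.5·(cos 16°, sin 16°) = (35.132, 12.119). Tangency of A1 to GP means the radius AG is perpendicular to GP, so GP runs along (−sin 16°, cos 16°); with |GP| = 30.3, P = (26.780, 41.245). Then |CP| = |P − C| = 49.176.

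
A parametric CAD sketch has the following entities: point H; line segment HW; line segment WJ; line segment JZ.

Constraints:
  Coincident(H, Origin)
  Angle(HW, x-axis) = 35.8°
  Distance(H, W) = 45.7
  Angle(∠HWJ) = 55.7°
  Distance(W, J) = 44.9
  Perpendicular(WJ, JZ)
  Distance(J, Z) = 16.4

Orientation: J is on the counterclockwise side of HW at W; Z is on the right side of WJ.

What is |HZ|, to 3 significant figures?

57.4

H is at the origin; HW runs at 35.8° with length 45.7, so W = 45.7·(cos 35.8°, sin 35.8°) = (37.1, 26.7). ∠HWJ = 55.7°, so WJ runs at 35.8° + (180° − 55.7°) = 160° from the x-axis; with |WJ| = 44.9, J = W + 44.9·(cos 160°, sin 160°) = (-5.15, 42.0). The perpendicularity gives JZ at right angles to WJ; with |JZ| = 16.4 on the right of WJ, Z = J + 16.4·(0.340, 0.940) = (0.429, 57.4). Then |HZ| = |Z − H| = 57.4.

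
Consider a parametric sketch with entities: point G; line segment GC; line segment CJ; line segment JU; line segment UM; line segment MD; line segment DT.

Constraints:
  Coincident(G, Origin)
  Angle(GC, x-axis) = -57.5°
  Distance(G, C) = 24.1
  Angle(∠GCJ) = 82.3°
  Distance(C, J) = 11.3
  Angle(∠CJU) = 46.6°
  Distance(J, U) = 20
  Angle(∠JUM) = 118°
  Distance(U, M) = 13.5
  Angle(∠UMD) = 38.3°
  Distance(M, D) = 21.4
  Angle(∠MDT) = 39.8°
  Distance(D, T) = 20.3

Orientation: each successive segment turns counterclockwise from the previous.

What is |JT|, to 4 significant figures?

26.35

G is at the origin; GC runs at -57.5° with length 24.1, so C = (12.95, -20.33). ∠GCJ = 82.3° gives CJ at 40.20° from the x-axis; with |CJ| = 11.3, J = (21.58, -13.03). ∠CJU = 46.6° gives JU at 173.6° from the x-axis; with |JU| = 20.0, U = (1.704, -10.80). ∠JUM = 118.0° gives UM at -124.4° from the x-axis; with |UM| = 13.5, M = (-5.923, -21.94). ∠UMD = 38.3° gives MD at 17.30° from the x-axis; with |MD| = 21.4, D = (14.51, -15.58). ∠MDT = 39.8° gives DT at 157.5° from the x-axis; with |DT| = 20.3, T = (-4.245, -7.809). Then |JT| = |T − J| = 26.35.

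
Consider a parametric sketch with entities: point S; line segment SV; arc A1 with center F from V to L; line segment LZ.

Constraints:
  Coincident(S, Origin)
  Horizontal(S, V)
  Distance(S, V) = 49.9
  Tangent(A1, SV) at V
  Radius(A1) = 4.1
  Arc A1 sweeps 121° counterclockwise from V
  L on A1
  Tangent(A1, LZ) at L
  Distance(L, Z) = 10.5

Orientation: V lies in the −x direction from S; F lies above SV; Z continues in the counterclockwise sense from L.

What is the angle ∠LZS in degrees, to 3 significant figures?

42.6°

On A1, V sits at bearing -90° from F; a 121° counterclockwise sweep puts L at bearing 31°, so L = F + 4.1·(cos 31°, sin 31°) = (-46.4, 6.21). The tangent condition forces FL to be normal to LZ, so LZ runs along (−sin 31°, cos 31°); with |LZ| = 10.5, Z = (-51.8, 15.2). Then cos ∠LZS = ZL·ZS / (|ZL||ZS|), giving 42.6°.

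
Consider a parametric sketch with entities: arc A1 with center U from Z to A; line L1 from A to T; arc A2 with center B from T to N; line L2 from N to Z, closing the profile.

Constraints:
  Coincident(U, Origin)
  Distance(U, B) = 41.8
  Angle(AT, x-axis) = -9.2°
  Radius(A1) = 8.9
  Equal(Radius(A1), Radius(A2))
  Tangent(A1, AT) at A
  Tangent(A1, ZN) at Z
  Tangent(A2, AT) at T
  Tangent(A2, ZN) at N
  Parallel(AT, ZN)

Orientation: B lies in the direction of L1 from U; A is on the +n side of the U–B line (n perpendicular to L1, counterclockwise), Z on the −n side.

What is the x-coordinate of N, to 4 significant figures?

39.84

The slot axis is L1's direction at -9.2°, so u = (cos -9.2°, sin -9.2°) = (0.9871, -0.1599) and n = (−sin -9.2°, cos -9.2°) = (0.1599, 0.9871). U is at the origin and B lies 41.8 along u from U, so B = 41.8·u = (41.26, -6.683). Tangency of A1 to both parallel lines with radius 8.9 puts A and Z at U ± 8.9·n: A = (1.423, 8.786), Z = (-1.423, -8.786). Equal radii place T and N the same way about B: T = B + 8.9·n = (42.69, 2.102), N = B − 8.9·n = (39.84, -15.47). So N.x = 39.84.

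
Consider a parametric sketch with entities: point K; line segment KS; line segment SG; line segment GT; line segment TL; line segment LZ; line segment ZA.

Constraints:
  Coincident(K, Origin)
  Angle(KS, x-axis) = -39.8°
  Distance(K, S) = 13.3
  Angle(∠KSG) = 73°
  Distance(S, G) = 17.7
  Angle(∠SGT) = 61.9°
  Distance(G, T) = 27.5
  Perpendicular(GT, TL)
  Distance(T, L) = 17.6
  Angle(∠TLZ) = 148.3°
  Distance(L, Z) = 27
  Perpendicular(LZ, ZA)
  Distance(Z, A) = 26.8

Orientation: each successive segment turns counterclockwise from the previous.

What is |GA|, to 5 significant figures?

28.138

K is at the origin; KS runs at -39.8° with length 13.3, so S = (10.218, -8.5135). ∠KSG = 73.0° gives SG at 67.200° from the x-axis; with |SG| = 17.7, G = (17.077, 7.8035). ∠SGT = 61.9° gives GT at -174.70° from the x-axis; with |GT| = 27.5, T = (-10.305, 5.2633). The perpendicularity gives TL at right angles to GT, so TL runs at -84.700°; with |TL| = 17.6, L = (-8.6795, -12.261). ∠TLZ = 148.3° gives LZ at -53.000° from the x-axis; with |LZ| = 27.0, Z = (7.5695, -33.825). The perpendicularity gives ZA at right angles to LZ, so ZA runs at 37.000°; with |ZA| = 26.8, A = (28.973, -17.696). Then |GA| = |A − G| = 28.138.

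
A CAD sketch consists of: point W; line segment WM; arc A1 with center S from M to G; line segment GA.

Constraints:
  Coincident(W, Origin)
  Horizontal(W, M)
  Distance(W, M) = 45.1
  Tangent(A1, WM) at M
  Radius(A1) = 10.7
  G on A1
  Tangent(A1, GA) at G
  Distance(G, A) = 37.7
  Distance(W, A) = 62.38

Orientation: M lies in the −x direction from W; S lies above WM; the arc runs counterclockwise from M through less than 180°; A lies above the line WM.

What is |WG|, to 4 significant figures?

36.41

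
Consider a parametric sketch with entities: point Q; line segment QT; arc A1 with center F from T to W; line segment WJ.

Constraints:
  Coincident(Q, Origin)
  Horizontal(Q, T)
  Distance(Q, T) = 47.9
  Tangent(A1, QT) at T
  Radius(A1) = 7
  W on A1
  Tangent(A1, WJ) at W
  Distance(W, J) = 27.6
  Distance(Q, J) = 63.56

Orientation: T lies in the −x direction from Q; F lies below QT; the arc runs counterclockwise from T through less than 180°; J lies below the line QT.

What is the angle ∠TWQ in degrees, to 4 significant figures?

39.16°

Checks: |FW| = 7.000 ✓; ∠(FW, WJ) = 90.00° ✓; |WJ| = 27.60 ✓; |QJ| = 63.56 ✓.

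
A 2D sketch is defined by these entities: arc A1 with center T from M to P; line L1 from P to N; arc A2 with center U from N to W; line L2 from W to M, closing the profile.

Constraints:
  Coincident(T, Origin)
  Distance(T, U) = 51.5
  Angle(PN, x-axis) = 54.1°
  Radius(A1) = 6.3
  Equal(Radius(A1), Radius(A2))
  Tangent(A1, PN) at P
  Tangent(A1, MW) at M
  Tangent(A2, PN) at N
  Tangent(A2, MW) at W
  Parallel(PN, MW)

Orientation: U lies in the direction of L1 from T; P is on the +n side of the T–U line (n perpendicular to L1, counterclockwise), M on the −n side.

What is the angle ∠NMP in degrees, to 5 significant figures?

76.252°

The slot axis is L1's direction at 54.1°, so u = (cos 54.1°, sin 54.1°) = (0.58637, 0.81004) and n = (−sin 54.1°, cos 54.1°) = (-0.81004, 0.58637). T is at the origin and U lies 51.5 along u from T, so U = 51.5·u = (30.198, 41.717). Tangency of A1 to both parallel lines with radius 6.3 puts P and M at T ± 6.3·n: P = (-5.1033, 3.6941), M = (5.1033, -3.6941). Equal radii place N and W the same way about U: N = U + 6.3·n = (25.095, 45.411), W = U − 6.3·n = (35.301, 38.023). Then cos ∠NMP = MN·MP / (|MN||MP|), giving 76.252°.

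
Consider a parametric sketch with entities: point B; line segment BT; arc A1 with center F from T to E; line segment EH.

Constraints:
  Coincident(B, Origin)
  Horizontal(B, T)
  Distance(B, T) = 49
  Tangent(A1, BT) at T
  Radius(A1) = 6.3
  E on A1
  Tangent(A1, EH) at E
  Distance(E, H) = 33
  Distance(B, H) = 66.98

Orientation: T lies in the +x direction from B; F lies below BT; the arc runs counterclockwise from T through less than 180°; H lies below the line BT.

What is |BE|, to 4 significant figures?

43.87

Checks: B.y = 0.00, T.y = 0.00 ✓; |FE| = 6.300 ✓; ∠(FE, EH) = 90.00° ✓; |EH| = 33.00 ✓; |BH| = 66.98 ✓.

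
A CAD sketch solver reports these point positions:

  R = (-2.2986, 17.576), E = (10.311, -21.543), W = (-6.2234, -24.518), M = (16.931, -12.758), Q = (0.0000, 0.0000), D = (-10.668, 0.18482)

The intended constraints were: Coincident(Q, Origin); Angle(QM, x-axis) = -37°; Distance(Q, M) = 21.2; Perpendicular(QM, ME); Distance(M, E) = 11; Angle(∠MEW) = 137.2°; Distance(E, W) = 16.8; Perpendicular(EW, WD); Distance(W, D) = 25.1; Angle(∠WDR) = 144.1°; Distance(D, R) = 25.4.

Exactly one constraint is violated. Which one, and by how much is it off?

Distance(D, R) = 25.4 — off by 6.10.

Q = (0.00, 0.00) ✓; QM at -37.00° ✓; |QM| = 21.20 ✓; ∠(QM, ME) = 90.00° ✓; |ME| = 11.00 ✓; ∠MEW = 137.2° ✓; |EW| = 16.80 ✓; ∠(EW, WD) = 90.00° ✓; |WD| = 25.10 ✓; ∠WDR = 144.1° ✓; |DR| = 19.30 ✗.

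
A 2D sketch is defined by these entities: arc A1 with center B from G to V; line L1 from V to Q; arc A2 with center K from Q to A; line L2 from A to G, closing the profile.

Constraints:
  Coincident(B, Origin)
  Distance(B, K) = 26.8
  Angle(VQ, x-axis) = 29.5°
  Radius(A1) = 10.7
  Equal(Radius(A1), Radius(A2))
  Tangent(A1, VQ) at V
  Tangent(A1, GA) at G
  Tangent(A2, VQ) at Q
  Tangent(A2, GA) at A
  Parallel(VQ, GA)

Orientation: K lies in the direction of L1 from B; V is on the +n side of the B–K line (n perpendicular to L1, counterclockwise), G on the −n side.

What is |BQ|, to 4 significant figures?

28.86

Tangency of A1 to both parallel lines with radius 10.7 puts V and G at B ± 10.7·n: V = (-5.269, 9.313), G = (5.269, -9.313). Equal radii place Q and A the same way about K: Q = K + 10.7·n = (18.06, 22.51), A = K − 10.7·n = (28.59, 3.884). Then |BQ| = |Q − B| = 28.86.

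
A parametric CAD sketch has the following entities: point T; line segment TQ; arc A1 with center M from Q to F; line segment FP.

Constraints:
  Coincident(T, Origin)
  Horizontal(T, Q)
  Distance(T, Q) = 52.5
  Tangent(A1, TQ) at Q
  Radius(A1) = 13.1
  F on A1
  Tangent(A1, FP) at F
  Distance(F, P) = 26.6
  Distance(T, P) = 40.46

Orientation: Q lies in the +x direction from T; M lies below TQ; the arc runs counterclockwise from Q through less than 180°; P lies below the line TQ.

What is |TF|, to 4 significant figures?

41.70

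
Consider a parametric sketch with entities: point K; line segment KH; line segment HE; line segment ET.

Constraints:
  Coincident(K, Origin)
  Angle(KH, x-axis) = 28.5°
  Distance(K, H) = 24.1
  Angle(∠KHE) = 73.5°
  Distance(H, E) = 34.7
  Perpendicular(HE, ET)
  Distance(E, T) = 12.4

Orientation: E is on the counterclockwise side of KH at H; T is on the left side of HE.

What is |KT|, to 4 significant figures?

29.84

∠KHE = 73.5°, so HE runs at 28.5° + (180° − 73.5°) = 135.0° from the x-axis; with |HE| = 34.7, E = H + 34.7·(cos 135.0°, sin 135.0°) = (-3.357, 36.04). The perpendicularity gives ET at right angles to HE; with |ET| = 12.4 on the left of HE, T = E + 12.4·(-0.7071, -0.7071) = (-12.13, 27.27). Then |KT| = |T − K| = 29.84.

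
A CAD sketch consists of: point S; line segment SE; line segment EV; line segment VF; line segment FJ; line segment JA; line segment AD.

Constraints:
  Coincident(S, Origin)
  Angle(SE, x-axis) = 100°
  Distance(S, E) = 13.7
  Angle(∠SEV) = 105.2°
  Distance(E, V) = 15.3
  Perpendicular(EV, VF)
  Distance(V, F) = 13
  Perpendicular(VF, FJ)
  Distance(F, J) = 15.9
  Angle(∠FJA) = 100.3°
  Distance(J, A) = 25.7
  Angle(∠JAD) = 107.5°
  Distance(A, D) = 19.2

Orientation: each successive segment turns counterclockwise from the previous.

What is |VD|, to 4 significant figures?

21.53

∠FJA = 100.3° gives JA at 74.50° from the x-axis; with |JA| = 25.7, A = (3.908, 25.26). ∠JAD = 107.5° gives AD at 147.0° from the x-axis; with |AD| = 19.2, D = (-12.19, 35.71). Then |VD| = |D − V| = 21.53.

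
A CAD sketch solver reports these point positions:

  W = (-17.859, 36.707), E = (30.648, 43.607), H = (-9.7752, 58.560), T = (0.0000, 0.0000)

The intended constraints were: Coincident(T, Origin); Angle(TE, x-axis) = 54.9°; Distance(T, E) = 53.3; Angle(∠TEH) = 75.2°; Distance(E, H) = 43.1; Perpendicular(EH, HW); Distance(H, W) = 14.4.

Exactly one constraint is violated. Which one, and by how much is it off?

Distance(H, W) = 14.4 — off by 8.90.

T = (0.00, 0.00) ✓; TE at 54.90° ✓; |TE| = 53.30 ✓; ∠TEH = 75.20° ✓; |EH| = 43.10 ✓; ∠(EH, HW) = 90.00° ✓; |HW| = 23.30 ✗.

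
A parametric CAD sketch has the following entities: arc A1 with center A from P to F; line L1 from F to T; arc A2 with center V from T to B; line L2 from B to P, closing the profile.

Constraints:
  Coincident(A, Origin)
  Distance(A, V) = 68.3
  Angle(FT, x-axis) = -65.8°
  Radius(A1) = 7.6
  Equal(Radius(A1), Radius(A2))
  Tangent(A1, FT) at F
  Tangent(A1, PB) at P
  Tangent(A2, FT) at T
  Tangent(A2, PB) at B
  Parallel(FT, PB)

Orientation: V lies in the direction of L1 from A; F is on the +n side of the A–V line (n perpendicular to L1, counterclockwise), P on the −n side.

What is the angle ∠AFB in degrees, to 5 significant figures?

77.453°

The slot axis is L1's direction at -65.8°, so u = (cos -65.8°, sin -65.8°) = (0.40992, -0.91212) and n = (−sin -65.8°, cos -65.8°) = (0.91212, 0.40992). A is at the origin and V lies 68.3 along u from A, so V = 68.3·u = (27.998, -62.298). Tangency of A1 to both parallel lines with radius 7.6 puts F and P at A ± 7.6·n: F = (6.9321, 3.1154), P = (-6.9321, -3.1154). Equal radii place T and B the same way about V: T = V + 7.6·n = (34.930, -59.182), B = V − 7.6·n = (21.066, -65.413). Then cos ∠AFB = FA·FB / (|FA||FB|), giving 77.453°.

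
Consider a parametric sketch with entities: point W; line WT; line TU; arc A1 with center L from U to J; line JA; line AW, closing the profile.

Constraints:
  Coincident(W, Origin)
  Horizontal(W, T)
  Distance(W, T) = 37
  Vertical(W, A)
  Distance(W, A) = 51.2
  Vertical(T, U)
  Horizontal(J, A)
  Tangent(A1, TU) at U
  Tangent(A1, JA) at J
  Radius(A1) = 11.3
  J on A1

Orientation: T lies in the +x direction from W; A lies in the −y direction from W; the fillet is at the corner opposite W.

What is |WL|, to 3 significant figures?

47.5

W is at the origin; WT is horizontal with |WT| = 37.0 and T on the +x side, so T = (37.0, 0.00). W and A share the same x with |WA| = 51.2 and A on the −y side, so A = (0.00, -51.2). The virtual corner opposite W is at (37.0, -51.2). Since A1 is tangent to TU there, LU ⟂ TU and A1 meets JA tangentially, so LJ is at right angles to JA, with radius 11.3, so the center L sits 11.3 in from both sides at L = (25.7, -39.9). Then |WL| = |L − W| = 47.5.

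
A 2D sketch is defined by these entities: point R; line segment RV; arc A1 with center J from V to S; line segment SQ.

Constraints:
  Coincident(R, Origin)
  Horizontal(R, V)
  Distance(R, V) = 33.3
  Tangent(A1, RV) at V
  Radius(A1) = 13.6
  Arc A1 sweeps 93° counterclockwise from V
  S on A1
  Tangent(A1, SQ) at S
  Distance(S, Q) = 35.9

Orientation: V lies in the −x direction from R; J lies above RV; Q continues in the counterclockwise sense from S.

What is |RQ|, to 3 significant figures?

54.6

On A1, V sits at bearing -90° from J; a 93° counterclockwise sweep puts S at bearing 3°, so S = J + 13.6·(cos 3°, sin 3°) = (-19.7, 14.3). Since A1 is tangent to SQ there, JS ⟂ SQ, so SQ runs along (−sin 3°, cos 3°); with |SQ| = 35.9, Q = (-21.6, 50.2). Then |RQ| = |Q − R| = 54.6.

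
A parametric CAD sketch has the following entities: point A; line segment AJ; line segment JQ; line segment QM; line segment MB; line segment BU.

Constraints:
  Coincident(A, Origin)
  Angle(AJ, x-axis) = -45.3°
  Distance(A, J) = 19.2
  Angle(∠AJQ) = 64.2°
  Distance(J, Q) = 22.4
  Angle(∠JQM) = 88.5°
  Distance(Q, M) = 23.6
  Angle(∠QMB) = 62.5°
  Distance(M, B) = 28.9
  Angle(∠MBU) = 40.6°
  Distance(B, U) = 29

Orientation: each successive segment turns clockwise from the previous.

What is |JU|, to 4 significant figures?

25.19

∠QMB = 62.5° gives MB at -10.10° from the x-axis; with |MB| = 28.9, B = (13.71, -3.451). ∠MBU = 40.6° gives BU at -149.5° from the x-axis; with |BU| = 29.0, U = (-11.28, -18.17). Then |JU| = |U − J| = 25.19.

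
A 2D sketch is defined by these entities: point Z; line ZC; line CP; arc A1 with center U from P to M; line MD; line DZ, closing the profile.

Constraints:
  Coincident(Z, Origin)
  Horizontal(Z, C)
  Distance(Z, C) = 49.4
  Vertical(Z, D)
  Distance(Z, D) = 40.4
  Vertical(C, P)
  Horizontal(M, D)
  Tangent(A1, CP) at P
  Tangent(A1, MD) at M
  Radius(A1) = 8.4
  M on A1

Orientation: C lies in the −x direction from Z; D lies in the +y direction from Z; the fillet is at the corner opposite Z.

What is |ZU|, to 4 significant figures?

52.01

Z is at the origin; Z and C share the same y with |ZC| = 49.4 and C on the −x side, so C = (-49.40, 0.000). Z and D share the same x with |ZD| = 40.4 and D on the +y side, so D = (0.000, 40.40). The virtual corner opposite Z is at (-49.40, 40.40). The tangent condition forces UP to be normal to CP and since A1 is tangent to MD there, UM ⟂ MD, with radius 8.4, so the center U sits 8.4 in from both sides at U = (-41.00, 32.00). Then |ZU| = |U − Z| = 52.01.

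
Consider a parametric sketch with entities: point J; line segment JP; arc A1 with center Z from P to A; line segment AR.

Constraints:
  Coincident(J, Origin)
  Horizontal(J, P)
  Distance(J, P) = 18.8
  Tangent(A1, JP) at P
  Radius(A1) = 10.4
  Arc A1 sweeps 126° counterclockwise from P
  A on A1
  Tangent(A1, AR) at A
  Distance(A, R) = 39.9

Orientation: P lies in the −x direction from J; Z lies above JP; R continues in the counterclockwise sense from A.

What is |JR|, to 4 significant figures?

59.38

On A1, P sits at bearing -90° from Z; a 126° counterclockwise sweep puts A at bearing 36°, so A = Z + 10.4·(cos 36°, sin 36°) = (-10.39, 16.51). A1 meets AR tangentially, so ZA is at right angles to AR, so AR runs along (−sin 36°, cos 36°); with |AR| = 39.9, R = (-33.84, 48.79). Then |JR| = |R − J| = 59.38.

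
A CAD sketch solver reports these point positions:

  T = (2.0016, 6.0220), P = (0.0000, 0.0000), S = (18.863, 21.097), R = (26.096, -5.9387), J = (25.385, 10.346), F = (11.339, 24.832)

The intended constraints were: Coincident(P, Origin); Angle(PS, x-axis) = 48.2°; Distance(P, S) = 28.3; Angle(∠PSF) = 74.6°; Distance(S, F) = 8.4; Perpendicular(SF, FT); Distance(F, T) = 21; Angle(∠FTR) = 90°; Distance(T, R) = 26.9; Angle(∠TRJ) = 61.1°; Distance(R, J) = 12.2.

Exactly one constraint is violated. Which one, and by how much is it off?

Distance(R, J) = 12.2 — off by 4.10.

P = (0.00, 0.00) ✓; PS at 48.20° ✓; |PS| = 28.30 ✓; ∠PSF = 74.60° ✓; |SF| = 8.400 ✓; ∠(SF, FT) = 90.00° ✓; |FT| = 21.00 ✓; ∠FTR = 90.00° ✓; |TR| = 26.90 ✓; ∠TRJ = 61.10° ✓; |RJ| = 16.30 ✗.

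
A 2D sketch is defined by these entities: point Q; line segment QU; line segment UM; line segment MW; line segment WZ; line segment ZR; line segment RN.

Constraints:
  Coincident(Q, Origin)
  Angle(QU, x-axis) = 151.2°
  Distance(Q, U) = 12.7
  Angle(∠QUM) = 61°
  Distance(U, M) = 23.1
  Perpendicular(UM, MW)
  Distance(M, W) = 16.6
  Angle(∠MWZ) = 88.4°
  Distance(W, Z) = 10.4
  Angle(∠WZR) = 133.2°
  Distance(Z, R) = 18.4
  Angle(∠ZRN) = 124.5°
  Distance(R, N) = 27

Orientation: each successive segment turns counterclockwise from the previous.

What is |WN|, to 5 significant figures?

43.369

Q is at the origin; QU runs at 151.2° with length 12.7, so U = (-11.129, 6.1183). ∠QUM = 61.0° gives UM at -89.800° from the x-axis; with |UM| = 23.1, M = (-11.048, -16.982). UM ⟂ MW, so MW runs at 0.20000°; with |MW| = 16.6, W = (5.5514, -16.924). ∠MWZ = 88.4° gives WZ at 91.800° from the x-axis; with |WZ| = 10.4, Z = (5.2248, -6.5288). ∠WZR = 133.2° gives ZR at 138.60° from the x-axis; with |ZR| = 18.4, R = (-8.5773, 5.6394). ∠ZRN = 124.5° gives RN at -165.90° from the x-axis; with |RN| = 27.0, N = (-34.764, -0.93824). Then |WN| = |N − W| = 43.369.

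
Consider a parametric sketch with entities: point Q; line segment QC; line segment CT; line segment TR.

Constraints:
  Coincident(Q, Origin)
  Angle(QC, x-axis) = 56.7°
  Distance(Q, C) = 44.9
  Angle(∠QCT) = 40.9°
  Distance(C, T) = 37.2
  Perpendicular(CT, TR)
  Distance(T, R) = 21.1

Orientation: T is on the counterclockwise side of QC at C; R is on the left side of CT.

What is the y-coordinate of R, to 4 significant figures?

7.096

Q is at the origin; QC runs at 56.7° with length 44.9, so C = 44.9·(cos 56.7°, sin 56.7°) = (24.65, 37.53). ∠QCT = 40.9°, so CT runs at 56.7° + (180° − 40.9°) = 195.8° from the x-axis; with |CT| = 37.2, T = C + 37.2·(cos 195.8°, sin 195.8°) = (-11.14, 27.40). The perpendicularity gives TR at right angles to CT; with |TR| = 21.1 on the left of CT, R = T + 21.1·(0.2723, -0.9622) = (-5.398, 7.096). So R.y = 7.096.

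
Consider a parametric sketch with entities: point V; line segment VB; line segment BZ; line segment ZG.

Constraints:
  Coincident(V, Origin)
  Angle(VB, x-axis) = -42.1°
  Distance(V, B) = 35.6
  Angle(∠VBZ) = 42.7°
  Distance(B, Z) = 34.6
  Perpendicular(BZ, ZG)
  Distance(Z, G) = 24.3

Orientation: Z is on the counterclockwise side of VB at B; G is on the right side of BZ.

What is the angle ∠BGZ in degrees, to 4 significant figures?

54.92°

V is at the origin; VB runs at -42.1° with length 35.6, so B = 35.6·(cos -42.1°, sin -42.1°) = (26.41, -23.87). ∠VBZ = 42.7°, so BZ runs at -42.1° + (180° − 42.7°) = 95.20° from the x-axis; with |BZ| = 34.6, Z = B + 34.6·(cos 95.20°, sin 95.20°) = (23.28, 10.59). BZ ⟂ ZG; with |ZG| = 24.3 on the right of BZ, G = Z + 24.3·(0.9959, 0.09063) = (47.48, 12.79). Then cos ∠BGZ = GB·GZ / (|GB||GZ|), giving 54.92°.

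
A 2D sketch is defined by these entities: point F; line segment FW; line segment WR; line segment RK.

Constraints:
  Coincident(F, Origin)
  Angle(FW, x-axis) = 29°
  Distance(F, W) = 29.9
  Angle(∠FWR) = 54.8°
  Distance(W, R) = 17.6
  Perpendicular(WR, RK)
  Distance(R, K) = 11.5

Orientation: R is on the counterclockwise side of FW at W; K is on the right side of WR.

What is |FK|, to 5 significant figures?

35.934

∠FWR = 54.8°, so WR runs at 29.0° + (180° − 54.8°) = 154.20° from the x-axis; with |WR| = 17.6, R = W + 17.6·(cos 154.20°, sin 154.20°) = (10.306, 22.156). WR ⟂ RK; with |RK| = 11.5 on the right of WR, K = R + 11.5·(0.43523, 0.90032) = (15.311, 32.510). Then |FK| = |K − F| = 35.934.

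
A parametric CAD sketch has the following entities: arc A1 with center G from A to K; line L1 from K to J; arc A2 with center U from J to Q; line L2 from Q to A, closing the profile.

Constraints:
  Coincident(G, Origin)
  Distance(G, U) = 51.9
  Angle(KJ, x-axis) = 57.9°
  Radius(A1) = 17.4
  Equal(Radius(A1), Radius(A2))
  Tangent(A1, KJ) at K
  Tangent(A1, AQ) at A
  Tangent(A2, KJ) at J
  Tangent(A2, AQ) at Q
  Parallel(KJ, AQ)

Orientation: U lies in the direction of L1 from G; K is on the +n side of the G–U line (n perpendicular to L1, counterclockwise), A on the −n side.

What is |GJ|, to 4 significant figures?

54.74

The slot axis is L1's direction at 57.9°, so u = (cos 57.9°, sin 57.9°) = (0.5314, 0.8471) and n = (−sin 57.9°, cos 57.9°) = (-0.8471, 0.5314). G is at the origin and U lies 51.9 along u from G, so U = 51.9·u = (27.58, 43.97). Tangency of A1 to both parallel lines with radius 17.4 puts K and A at G ± 17.4·n: K = (-14.74, 9.246), A = (14.74, -9.246). Equal radii place J and Q the same way about U: J = U + 17.4·n = (12.84, 53.21), Q = U − 17.4·n = (42.32, 34.72). Then |GJ| = |J − G| = 54.74.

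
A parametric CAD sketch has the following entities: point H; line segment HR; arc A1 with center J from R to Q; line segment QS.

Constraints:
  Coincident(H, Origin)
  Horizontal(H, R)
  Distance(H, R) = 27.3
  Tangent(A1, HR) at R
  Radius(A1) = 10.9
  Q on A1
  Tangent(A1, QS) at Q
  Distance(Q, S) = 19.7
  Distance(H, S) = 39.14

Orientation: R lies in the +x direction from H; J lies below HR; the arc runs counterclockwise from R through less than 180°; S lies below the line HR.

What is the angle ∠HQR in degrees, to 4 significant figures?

88.87°

Checks: |JQ| = 10.90 ✓; ∠(JQ, QS) = 90.00° ✓; |QS| = 19.70 ✓; |HS| = 39.14 ✓.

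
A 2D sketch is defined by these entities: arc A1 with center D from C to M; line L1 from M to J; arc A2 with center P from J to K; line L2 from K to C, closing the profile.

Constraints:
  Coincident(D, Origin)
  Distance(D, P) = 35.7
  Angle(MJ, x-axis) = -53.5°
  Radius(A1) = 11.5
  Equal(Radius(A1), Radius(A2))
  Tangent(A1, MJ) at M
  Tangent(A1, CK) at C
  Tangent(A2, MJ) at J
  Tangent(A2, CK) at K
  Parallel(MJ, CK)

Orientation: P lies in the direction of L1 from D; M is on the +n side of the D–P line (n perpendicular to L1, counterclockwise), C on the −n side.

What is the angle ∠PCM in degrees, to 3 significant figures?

72.1°

The slot axis is L1's direction at -53.5°, so u = (cos -53.5°, sin -53.5°) = (0.595, -0.804) and n = (−sin -53.5°, cos -53.5°) = (0.804, 0.595). D is at the origin and P lies 35.7 along u from D, so P = 35.7·u = (21.2, -28.7). Tangency of A1 to both parallel lines with radius 11.5 puts M and C at D ± 11.5·n: M = (9.24, 6.84), C = (-9.24, -6.84). Then cos ∠PCM = CP·CM / (|CP||CM|), giving 72.1°.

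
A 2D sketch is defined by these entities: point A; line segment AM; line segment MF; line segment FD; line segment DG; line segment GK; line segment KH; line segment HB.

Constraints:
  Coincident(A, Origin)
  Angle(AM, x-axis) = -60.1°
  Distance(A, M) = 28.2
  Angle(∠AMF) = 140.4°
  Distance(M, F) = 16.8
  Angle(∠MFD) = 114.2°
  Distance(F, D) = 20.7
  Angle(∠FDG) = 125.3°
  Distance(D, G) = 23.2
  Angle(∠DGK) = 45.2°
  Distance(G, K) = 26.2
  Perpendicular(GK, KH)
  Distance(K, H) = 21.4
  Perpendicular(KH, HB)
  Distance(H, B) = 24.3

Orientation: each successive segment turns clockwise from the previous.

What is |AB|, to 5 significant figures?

57.106

A is at the origin; AM runs at -60.1° with length 28.2, so M = (14.057, -24.446). ∠AMF = 140.4° gives MF at -99.700° from the x-axis; with |MF| = 16.8, F = (11.227, -41.006). ∠MFD = 114.2° gives FD at -165.50° from the x-axis; with |FD| = 20.7, D = (-8.8139, -46.189). ∠FDG = 125.3° gives DG at 139.80° from the x-axis; with |DG| = 23.2, G = (-26.534, -31.215). ∠DGK = 45.2° gives GK at 5.0000° from the x-axis; with |GK| = 26.2, K = (-0.43369, -28.931). GK is perpendicular to KH, so KH runs at -85.000°; with |KH| = 21.4, H = (1.4314, -50.250). KH ⟂ HB, so HB runs at -175.00°; with |HB| = 24.3, B = (-22.776, -52.368). Then |AB| = |B − A| = 57.106.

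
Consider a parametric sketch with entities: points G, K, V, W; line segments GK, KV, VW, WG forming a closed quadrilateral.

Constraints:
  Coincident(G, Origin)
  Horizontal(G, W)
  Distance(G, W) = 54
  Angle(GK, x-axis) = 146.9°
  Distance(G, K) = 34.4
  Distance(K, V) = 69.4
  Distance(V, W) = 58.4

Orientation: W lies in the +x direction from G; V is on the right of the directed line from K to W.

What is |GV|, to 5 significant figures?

39.937

G is at the origin; G and W share the same y with |GW| = 54.0 and W in +x, so W = (54.0, 0). GK runs at 146.9° with |GK| = 34.4, so K = (-28.818, 18.786). V is determined by |KV| = 69.4 and |VW| = 58.4 together: it lies at the intersection of circle(K, 69.4) and circle(W, 58.4). With |KW| = 84.921, the foot of the radical line on KW is 50.738 from K and the perpendicular offset is √(69.4² − 50.738²) = 47.350. Taking the right-of-KW solution: V = (10.189, -38.615).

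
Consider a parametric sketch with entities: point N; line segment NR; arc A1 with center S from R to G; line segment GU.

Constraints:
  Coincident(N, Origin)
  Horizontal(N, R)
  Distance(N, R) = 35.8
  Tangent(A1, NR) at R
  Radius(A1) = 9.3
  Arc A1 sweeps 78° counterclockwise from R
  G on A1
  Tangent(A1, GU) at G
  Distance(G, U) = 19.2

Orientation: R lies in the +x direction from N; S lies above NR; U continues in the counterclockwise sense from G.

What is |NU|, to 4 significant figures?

55.44

N is at the origin; N and R share the same y with |NR| = 35.8 and R on the +x side, so R = (35.80, 0.000). Tangency of A1 to NR means the radius SR is perpendicular to NR, so S = R + (0, 9.3) = (35.80, 9.300). On A1, R sits at bearing -90° from S; a 78° counterclockwise sweep puts G at bearing -12°, so G = S + 9.3·(cos -12°, sin -12°) = (44.90, 7.366). Tangency of A1 to GU means the radius SG is perpendicular to GU, so GU runs along (−sin -12°, cos -12°); with |GU| = 19.2, U = (48.89, 26.15). Then |NU| = |U − N| = 55.44.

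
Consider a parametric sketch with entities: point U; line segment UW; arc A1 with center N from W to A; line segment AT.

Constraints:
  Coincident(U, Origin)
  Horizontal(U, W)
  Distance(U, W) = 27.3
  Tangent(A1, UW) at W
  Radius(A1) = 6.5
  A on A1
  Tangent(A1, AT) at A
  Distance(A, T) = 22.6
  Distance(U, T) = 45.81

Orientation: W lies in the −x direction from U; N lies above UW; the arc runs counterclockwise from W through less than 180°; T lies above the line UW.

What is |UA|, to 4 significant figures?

24.51

Checks: ∠(NW, WU) = 90.00° ✓; |NW| = 6.500 ✓; |NA| = 6.500 ✓; ∠(NA, AT) = 90.00° ✓; |AT| = 22.60 ✓; |UT| = 45.81 ✓.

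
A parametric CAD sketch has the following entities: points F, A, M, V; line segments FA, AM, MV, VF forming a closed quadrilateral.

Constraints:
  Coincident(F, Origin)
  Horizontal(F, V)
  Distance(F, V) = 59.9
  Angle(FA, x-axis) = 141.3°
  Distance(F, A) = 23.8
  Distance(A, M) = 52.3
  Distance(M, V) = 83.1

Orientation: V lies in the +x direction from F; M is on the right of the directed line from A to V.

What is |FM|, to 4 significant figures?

39.93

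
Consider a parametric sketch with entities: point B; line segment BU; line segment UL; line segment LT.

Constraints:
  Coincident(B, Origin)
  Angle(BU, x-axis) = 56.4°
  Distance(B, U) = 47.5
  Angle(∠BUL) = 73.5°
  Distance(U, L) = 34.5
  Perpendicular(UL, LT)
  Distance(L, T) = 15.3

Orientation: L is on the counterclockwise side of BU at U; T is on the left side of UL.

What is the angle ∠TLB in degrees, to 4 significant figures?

24.76°

B is at the origin; BU runs at 56.4° with length 47.5, so U = 47.5·(cos 56.4°, sin 56.4°) = (26.29, 39.56). ∠BUL = 73.5°, so UL runs at 56.4° + (180° − 73.5°) = 162.9° from the x-axis; with |UL| = 34.5, L = U + 34.5·(cos 162.9°, sin 162.9°) = (-6.689, 49.71). UL ⟂ LT; with |LT| = 15.3 on the left of UL, T = L + 15.3·(-0.2940, -0.9558) = (-11.19, 35.08). Then cos ∠TLB = LT·LB / (|LT||LB|), giving 24.76°.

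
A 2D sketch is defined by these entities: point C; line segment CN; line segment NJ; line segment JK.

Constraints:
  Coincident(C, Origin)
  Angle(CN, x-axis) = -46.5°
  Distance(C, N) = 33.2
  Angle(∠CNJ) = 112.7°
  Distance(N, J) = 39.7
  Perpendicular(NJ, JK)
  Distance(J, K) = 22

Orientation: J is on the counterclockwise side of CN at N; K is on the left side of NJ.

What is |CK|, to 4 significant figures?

53.22

C is at the origin; CN runs at -46.5° with length 33.2, so N = 33.2·(cos -46.5°, sin -46.5°) = (22.85, -24.08). ∠CNJ = 112.7°, so NJ runs at -46.5° + (180° − 112.7°) = 20.80° from the x-axis; with |NJ| = 39.7, J = N + 39.7·(cos 20.80°, sin 20.80°) = (59.97, -9.985). NJ is perpendicular to JK; with |JK| = 22.0 on the left of NJ, K = J + 22.0·(-0.3551, 0.9348) = (52.15, 10.58). Then |CK| = |K − C| = 53.22.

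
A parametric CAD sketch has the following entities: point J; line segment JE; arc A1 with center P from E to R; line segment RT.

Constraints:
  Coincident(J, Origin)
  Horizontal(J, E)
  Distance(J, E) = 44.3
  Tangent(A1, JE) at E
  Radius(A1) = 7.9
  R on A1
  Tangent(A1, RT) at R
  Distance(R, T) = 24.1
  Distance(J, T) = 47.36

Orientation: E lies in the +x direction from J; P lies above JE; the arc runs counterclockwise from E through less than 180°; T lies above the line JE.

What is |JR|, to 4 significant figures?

52.06

J is at the origin; JE is horizontal with |JE| = 44.3 and E on the +x side, so E = (44.30, 0.000). Tangency of A1 to JE means the radius PE is perpendicular to JE, so P = E + (0, 7.9) = (44.30, 7.900). Since PR ⟂ RT (tangency), |PT| = √(7.9² + 24.1²) = 25.36 regardless of where R sits on A1. So T lies on both circle(J, 47.36) and circle(P, 25.36); the above-JE intersection is T = (35.27, 31.60). R is the foot of the tangent from T: R = (50.44, 12.87).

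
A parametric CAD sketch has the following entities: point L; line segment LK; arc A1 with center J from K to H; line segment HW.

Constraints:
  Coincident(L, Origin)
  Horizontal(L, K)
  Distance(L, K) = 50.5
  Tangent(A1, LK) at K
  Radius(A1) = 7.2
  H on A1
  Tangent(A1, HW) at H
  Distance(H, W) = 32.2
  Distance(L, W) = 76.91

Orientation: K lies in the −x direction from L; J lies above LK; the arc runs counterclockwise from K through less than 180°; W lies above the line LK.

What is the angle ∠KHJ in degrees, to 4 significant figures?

22.07°

Checks: L.y = 0.00, K.y = 0.00 ✓; |JH| = 7.200 ✓; ∠(JH, HW) = 90.00° ✓; |HW| = 32.20 ✓; |LW| = 76.91 ✓.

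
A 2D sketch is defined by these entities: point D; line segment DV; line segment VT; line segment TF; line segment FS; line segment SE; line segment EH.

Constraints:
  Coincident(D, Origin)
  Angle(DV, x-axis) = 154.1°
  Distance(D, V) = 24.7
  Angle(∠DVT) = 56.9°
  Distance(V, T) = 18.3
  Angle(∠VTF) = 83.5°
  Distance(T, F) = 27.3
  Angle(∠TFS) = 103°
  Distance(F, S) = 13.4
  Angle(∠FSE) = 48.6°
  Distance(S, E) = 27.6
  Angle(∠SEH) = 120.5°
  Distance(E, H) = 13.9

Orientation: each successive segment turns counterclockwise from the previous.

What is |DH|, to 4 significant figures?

22.62

D is at the origin; DV runs at 154.1° with length 24.7, so V = (-22.22, 10.79). ∠DVT = 56.9° gives VT at -82.80° from the x-axis; with |VT| = 18.3, T = (-19.93, -7.367). ∠VTF = 83.5° gives TF at 13.70° from the x-axis; with |TF| = 27.3, F = (6.598, -0.9010). ∠TFS = 103.0° gives FS at 90.70° from the x-axis; with |FS| = 13.4, S = (6.434, 12.50). ∠FSE = 48.6° gives SE at -137.9° from the x-axis; with |SE| = 27.6, E = (-14.04, -6.006). ∠SEH = 120.5° gives EH at -78.40° from the x-axis; with |EH| = 13.9, H = (-11.25, -19.62). Then |DH| = |H − D| = 22.62.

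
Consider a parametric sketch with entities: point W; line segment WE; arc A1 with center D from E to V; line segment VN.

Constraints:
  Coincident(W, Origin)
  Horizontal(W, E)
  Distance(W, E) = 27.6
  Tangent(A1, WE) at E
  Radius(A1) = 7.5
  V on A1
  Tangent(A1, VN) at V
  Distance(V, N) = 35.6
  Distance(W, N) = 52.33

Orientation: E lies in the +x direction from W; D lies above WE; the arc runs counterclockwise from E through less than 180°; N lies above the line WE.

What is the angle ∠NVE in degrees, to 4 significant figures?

129.8°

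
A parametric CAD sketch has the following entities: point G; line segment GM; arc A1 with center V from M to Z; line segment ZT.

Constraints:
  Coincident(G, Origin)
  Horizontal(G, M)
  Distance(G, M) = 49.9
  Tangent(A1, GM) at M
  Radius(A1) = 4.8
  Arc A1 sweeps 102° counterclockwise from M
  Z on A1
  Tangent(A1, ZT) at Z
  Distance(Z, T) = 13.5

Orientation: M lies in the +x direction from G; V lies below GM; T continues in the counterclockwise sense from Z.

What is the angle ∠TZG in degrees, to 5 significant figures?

109.31°

On A1, M sits at bearing 90° from V; a 102° counterclockwise sweep puts Z at bearing 192°, so Z = V + 4.8·(cos 192°, sin 192°) = (45.205, -5.7980). A1 meets ZT tangentially, so VZ is at right angles to ZT, so ZT runs along (−sin 192°, cos 192°); with |ZT| = 13.5, T = (48.012, -19.003). Then cos ∠TZG = ZT·ZG / (|ZT||ZG|), giving 109.31°.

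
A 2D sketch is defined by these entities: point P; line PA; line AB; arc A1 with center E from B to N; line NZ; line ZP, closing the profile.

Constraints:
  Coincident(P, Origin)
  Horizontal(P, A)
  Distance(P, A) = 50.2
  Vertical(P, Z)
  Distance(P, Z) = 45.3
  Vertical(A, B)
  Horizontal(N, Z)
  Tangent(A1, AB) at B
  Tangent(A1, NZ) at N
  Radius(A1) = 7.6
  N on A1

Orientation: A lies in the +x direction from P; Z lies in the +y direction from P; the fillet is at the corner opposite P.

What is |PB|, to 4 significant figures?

62.78

The virtual corner opposite P is at (50.20, 45.30). A1 meets AB tangentially, so EB is at right angles to AB and tangency of A1 to NZ means the radius EN is perpendicular to NZ, with radius 7.6, so the center E sits 7.6 in from both sides at E = (42.60, 37.70). That places the tangent points at B = (50.20, 37.70) on AB and N = (42.60, 45.30) on NZ. Then |PB| = |B − P| = 62.78.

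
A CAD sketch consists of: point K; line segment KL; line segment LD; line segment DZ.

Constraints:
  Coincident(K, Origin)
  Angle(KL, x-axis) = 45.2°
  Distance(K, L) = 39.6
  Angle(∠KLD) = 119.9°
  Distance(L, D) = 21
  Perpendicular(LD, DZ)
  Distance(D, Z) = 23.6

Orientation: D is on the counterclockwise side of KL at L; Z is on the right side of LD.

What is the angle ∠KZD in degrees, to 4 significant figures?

35.12°

K is at the origin; KL runs at 45.2° with length 39.6, so L = 39.6·(cos 45.2°, sin 45.2°) = (27.90, 28.10). ∠KLD = 119.9°, so LD runs at 45.2° + (180° − 119.9°) = 105.3° from the x-axis; with |LD| = 21.0, D = L + 21.0·(cos 105.3°, sin 105.3°) = (22.36, 48.35). LD ⟂ DZ; with |DZ| = 23.6 on the right of LD, Z = D + 23.6·(0.9646, 0.2639) = (45.13, 54.58). Then cos ∠KZD = ZK·ZD / (|ZK||ZD|), giving 35.12°.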